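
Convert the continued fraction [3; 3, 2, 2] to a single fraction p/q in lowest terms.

Fold from the inside: start with 2/1.
  2 + 1/2 = 5/2
  3 + 2/5 = 17/5
  3 + 5/17 = 56/17

56/17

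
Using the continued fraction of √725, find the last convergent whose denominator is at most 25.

350/13

√725 = [26; 1, 12, 2, 12, 1, 52, …] (period length 6).
Convergents:
  p_0/q_0 = 26/1
  p_1/q_1 = 27/1
  p_2/q_2 = 350/13
  p_3/q_3 = 727/27
q_2 = 13 ≤ 25 < 27 = q_3, so the answer is 350/13.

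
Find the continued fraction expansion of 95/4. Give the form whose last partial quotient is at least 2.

95 = 23·4 + 3
4 = 1·3 + 1
3 = 3·1 + 0  (stop)
So 95/4 = [23; 1, 3].

[23; 1, 3]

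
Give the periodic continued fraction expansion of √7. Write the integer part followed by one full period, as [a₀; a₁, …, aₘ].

[2; 1, 1, 1, 4]

a₀ = ⌊√7⌋ = 2.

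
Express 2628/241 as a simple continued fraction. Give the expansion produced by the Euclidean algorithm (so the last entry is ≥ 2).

[10; 1, 9, 2, 11]

2628 = 10×241 + 218
241 = 1×218 + 23
218 = 9×23 + 11
23 = 2×11 + 1
11 = 11×1 + 0  (stop)
So 2628/241 = [10; 1, 9, 2, 11].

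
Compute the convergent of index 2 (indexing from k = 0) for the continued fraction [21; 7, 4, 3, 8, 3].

613/29

Using pₖ = aₖpₖ₋₁ + pₖ₋₂, qₖ = aₖqₖ₋₁ + qₖ₋₂ (with p₋₁=1, p₋₂=0, q₋₁=0, q₋₂=1):
  k=0: a=21, p=21, q=1
  k=1: a=7, p=148, q=7
  k=2: a=4, p=613, q=29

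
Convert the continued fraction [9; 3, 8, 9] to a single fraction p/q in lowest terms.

2125/228

Using pₖ = aₖpₖ₋₁ + pₖ₋₂ and qₖ = aₖqₖ₋₁ + qₖ₋₂:
  k=0: a=9, p=9, q=1
  k=1: a=3, p=28, q=3
  k=2: a=8, p=233, q=25
  k=3: a=9, p=2125, q=228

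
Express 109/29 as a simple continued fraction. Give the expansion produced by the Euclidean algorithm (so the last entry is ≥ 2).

109 = 3·29 + 22
29 = 1·22 + 7
22 = 3·7 + 1
7 = 7·1 + 0  (stop)
So 109/29 = [3; 1, 3, 7].

[3; 1, 3, 7]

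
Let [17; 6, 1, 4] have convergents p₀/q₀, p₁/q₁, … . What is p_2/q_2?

Using pₖ = aₖpₖ₋₁ + pₖ₋₂, qₖ = aₖqₖ₋₁ + qₖ₋₂ (with p₋₁=1, p₋₂=0, q₋₁=0, q₋₂=1):
  k=0: a=17, p=17, q=1
  k=1: a=6, p=103, q=6
  k=2: a=1, p=120, q=7

120/7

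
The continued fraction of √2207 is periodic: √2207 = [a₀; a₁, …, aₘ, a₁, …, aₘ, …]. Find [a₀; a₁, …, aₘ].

a₀ = ⌊√2207⌋ = 46.
With m₀=0, d₀=1 and mₖ₊₁ = dₖaₖ − mₖ, dₖ₊₁ = (n − mₖ₊₁²)/dₖ, aₖ₊₁ = ⌊(a₀+mₖ₊₁)/dₖ₊₁⌋:
  k=1: m=46, d=91, a=1
  k=2: m=45, d=2, a=45
  k=3: m=45, d=91, a=1
  k=4: m=46, d=1, a=92
d=1 and a=2a₀=92 at k=4, so the next step gives (m, d) = (46, 91) again — its k=1 value — and the period has length 4.

[46; 1, 45, 1, 92]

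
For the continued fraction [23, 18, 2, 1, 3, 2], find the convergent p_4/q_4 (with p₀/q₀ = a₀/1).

Using pₖ = aₖpₖ₋₁ + pₖ₋₂, qₖ = aₖqₖ₋₁ + qₖ₋₂ (with p₋₁=1, p₋₂=0, q₋₁=0, q₋₂=1):
  k=0: a=23, p=23, q=1
  k=1: a=18, p=415, q=18
  k=2: a=2, p=853, q=37
  k=3: a=1, p=1268, q=55
  k=4: a=3, p=4657, q=202

4657/202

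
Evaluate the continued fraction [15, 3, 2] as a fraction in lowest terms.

Using pₖ = aₖpₖ₋₁ + pₖ₋₂ and qₖ = aₖqₖ₋₁ + qₖ₋₂:
  k=0: a=15, p=15, q=1
  k=1: a=3, p=46, q=3
  k=2: a=2, p=107, q=7

107/7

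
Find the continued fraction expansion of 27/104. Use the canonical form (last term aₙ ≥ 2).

[0; 3, 1, 5, 1, 3]

27 = 0×104 + 27
104 = 3×27 + 23
27 = 1×23 + 4
23 = 5×4 + 3
4 = 1×3 + 1
3 = 3×1 + 0  (stop)
So 27/104 = [0; 3, 1, 5, 1, 3].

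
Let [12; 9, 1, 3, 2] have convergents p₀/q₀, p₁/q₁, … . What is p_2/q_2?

121/10

Using pₖ = aₖpₖ₋₁ + pₖ₋₂, qₖ = aₖqₖ₋₁ + qₖ₋₂ (with p₋₁=1, p₋₂=0, q₋₁=0, q₋₂=1):
  k=0: a=12, p=12, q=1
  k=1: a=9, p=109, q=9
  k=2: a=1, p=121, q=10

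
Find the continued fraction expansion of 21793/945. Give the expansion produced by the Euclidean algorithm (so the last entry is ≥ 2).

[23; 16, 3, 2, 2, 3]

21793 = 23*945 + 58
945 = 16*58 + 17
58 = 3*17 + 7
17 = 2*7 + 3
7 = 2*3 + 1
3 = 3*1 + 0  (stop)
So 21793/945 = [23; 16, 3, 2, 2, 3].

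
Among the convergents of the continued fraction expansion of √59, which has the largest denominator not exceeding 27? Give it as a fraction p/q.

169/22

√59 = [7; 1, 2, 7, 2, 1, 14, …] (period length 6).
Convergents:
  p_0/q_0 = 7/1
  p_1/q_1 = 8/1
  p_2/q_2 = 23/3
  p_3/q_3 = 169/22
  p_4/q_4 = 361/47
q_3 = 22 ≤ 27 < 47 = q_4, so the answer is 169/22.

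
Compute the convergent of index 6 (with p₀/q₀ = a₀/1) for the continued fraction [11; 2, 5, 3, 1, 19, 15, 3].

156737/13681

Using pₖ = aₖpₖ₋₁ + pₖ₋₂, qₖ = aₖqₖ₋₁ + qₖ₋₂ (with p₋₁=1, p₋₂=0, q₋₁=0, q₋₂=1):
  k=0: a=11, p=11, q=1
  k=1: a=2, p=23, q=2
  k=2: a=5, p=126, q=11
  k=3: a=3, p=401, q=35
  k=4: a=1, p=527, q=46
  k=5: a=19, p=10414, q=909
  k=6: a=15, p=156737, q=13681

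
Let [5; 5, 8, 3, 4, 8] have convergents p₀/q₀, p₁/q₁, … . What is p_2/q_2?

Using pₖ = aₖpₖ₋₁ + pₖ₋₂, qₖ = aₖqₖ₋₁ + qₖ₋₂ (with p₋₁=1, p₋₂=0, q₋₁=0, q₋₂=1):
  k=0: a=5, p=5, q=1
  k=1: a=5, p=26, q=5
  k=2: a=8, p=213, q=41

213/41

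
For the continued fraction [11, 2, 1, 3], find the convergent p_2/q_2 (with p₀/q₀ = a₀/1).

Using pₖ = aₖpₖ₋₁ + pₖ₋₂, qₖ = aₖqₖ₋₁ + qₖ₋₂ (with p₋₁=1, p₋₂=0, q₋₁=0, q₋₂=1):
  k=0: a=11, p=11, q=1
  k=1: a=2, p=23, q=2
  k=2: a=1, p=34, q=3

34/3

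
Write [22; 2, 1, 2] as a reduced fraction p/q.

179/8

Fold from the inside: start with 2/1.
  1 + 1/2 = 3/2
  2 + 2/3 = 8/3
  22 + 3/8 = 179/8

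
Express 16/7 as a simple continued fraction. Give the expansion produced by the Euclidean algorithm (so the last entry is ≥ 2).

16 = 2*7 + 2
7 = 3*2 + 1
2 = 2*1 + 0  (stop)
So 16/7 = [2; 3, 2].

[2; 3, 2]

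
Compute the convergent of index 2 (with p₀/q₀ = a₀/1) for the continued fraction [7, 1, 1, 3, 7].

15/2

Using pₖ = aₖpₖ₋₁ + pₖ₋₂, qₖ = aₖqₖ₋₁ + qₖ₋₂ (with p₋₁=1, p₋₂=0, q₋₁=0, q₋₂=1):
  k=0: a=7, p=7, q=1
  k=1: a=1, p=8, q=1
  k=2: a=1, p=15, q=2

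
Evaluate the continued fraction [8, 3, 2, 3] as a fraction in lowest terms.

Using pₖ = aₖpₖ₋₁ + pₖ₋₂ and qₖ = aₖqₖ₋₁ + qₖ₋₂:
  k=0: a=8, p=8, q=1
  k=1: a=3, p=25, q=3
  k=2: a=2, p=58, q=7
  k=3: a=3, p=199, q=24

199/24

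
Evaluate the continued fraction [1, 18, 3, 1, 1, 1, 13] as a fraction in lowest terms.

2891/2741

Using pₖ = aₖpₖ₋₁ + pₖ₋₂ and qₖ = aₖqₖ₋₁ + qₖ₋₂:
  k=0: a=1, p=1, q=1
  k=1: a=18, p=19, q=18
  k=2: a=3, p=58, q=55
  k=3: a=1, p=77, q=73
  k=4: a=1, p=135, q=128
  k=5: a=1, p=212, q=201
  k=6: a=13, p=2891, q=2741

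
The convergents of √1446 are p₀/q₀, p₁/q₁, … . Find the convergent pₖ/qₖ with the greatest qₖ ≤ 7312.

√1446 = [38; 38, 76, …] (period length 2).
Convergents:
  p_0/q_0 = 38/1
  p_1/q_1 = 1445/38
  p_2/q_2 = 109858/2889
  p_3/q_3 = 4176049/109820
q_2 = 2889 ≤ 7312 < 109820 = q_3, so the answer is 109858/2889.

109858/2889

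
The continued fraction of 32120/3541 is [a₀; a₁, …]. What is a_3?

3

32120 = 9·3541 + 251   →  a_0 = 9
3541 = 14·251 + 27   →  a_1 = 14
251 = 9·27 + 8   →  a_2 = 9
27 = 3·8 + 3   →  a_3 = 3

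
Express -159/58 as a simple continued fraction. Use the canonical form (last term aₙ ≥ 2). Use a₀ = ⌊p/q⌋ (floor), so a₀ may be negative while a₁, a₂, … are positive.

-159 = -3*58 + 15
58 = 3*15 + 13
15 = 1*13 + 2
13 = 6*2 + 1
2 = 2*1 + 0  (stop)
So -159/58 = [-3; 3, 1, 6, 2].

[-3; 3, 1, 6, 2]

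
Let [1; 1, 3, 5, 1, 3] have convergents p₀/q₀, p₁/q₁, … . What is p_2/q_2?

7/4

Using pₖ = aₖpₖ₋₁ + pₖ₋₂, qₖ = aₖqₖ₋₁ + qₖ₋₂ (with p₋₁=1, p₋₂=0, q₋₁=0, q₋₂=1):
  k=0: a=1, p=1, q=1
  k=1: a=1, p=2, q=1
  k=2: a=3, p=7, q=4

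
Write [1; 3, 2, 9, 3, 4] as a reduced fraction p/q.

1141/886

Using pₖ = aₖpₖ₋₁ + pₖ₋₂ and qₖ = aₖqₖ₋₁ + qₖ₋₂:
  k=0: a=1, p=1, q=1
  k=1: a=3, p=4, q=3
  k=2: a=2, p=9, q=7
  k=3: a=9, p=85, q=66
  k=4: a=3, p=264, q=205
  k=5: a=4, p=1141, q=886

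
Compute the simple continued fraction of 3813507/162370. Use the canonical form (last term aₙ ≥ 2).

[23; 2, 18, 19, 9, 6, 4]

3813507 = 23*162370 + 78997
162370 = 2*78997 + 4376
78997 = 18*4376 + 229
4376 = 19*229 + 25
229 = 9*25 + 4
25 = 6*4 + 1
4 = 4*1 + 0  (stop)
So 3813507/162370 = [23; 2, 18, 19, 9, 6, 4].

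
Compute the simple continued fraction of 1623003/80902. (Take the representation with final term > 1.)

[20; 16, 3, 3, 9, 2, 3, 7]

1623003 = 20×80902 + 4963
80902 = 16×4963 + 1494
4963 = 3×1494 + 481
1494 = 3×481 + 51
481 = 9×51 + 22
51 = 2×22 + 7
22 = 3×7 + 1
7 = 7×1 + 0  (stop)
So 1623003/80902 = [20; 16, 3, 3, 9, 2, 3, 7].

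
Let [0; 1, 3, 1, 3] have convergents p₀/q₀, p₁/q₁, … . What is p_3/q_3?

Using pₖ = aₖpₖ₋₁ + pₖ₋₂, qₖ = aₖqₖ₋₁ + qₖ₋₂ (with p₋₁=1, p₋₂=0, q₋₁=0, q₋₂=1):
  k=0: a=0, p=0, q=1
  k=1: a=1, p=1, q=1
  k=2: a=3, p=3, q=4
  k=3: a=1, p=4, q=5

4/5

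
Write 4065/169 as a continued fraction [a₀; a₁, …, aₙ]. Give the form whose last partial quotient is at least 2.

4065 = 24×169 + 9
169 = 18×9 + 7
9 = 1×7 + 2
7 = 3×2 + 1
2 = 2×1 + 0  (stop)
So 4065/169 = [24; 18, 1, 3, 2].

[24; 18, 1, 3, 2]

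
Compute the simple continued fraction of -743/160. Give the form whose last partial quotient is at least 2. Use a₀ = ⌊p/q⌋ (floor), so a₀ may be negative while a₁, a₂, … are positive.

[-5; 2, 1, 4, 5, 2]

-743 = -5*160 + 57
160 = 2*57 + 46
57 = 1*46 + 11
46 = 4*11 + 2
11 = 5*2 + 1
2 = 2*1 + 0  (stop)
So -743/160 = [-5; 2, 1, 4, 5, 2].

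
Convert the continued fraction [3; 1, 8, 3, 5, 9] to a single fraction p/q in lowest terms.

Using pₖ = aₖpₖ₋₁ + pₖ₋₂ and qₖ = aₖqₖ₋₁ + qₖ₋₂:
  k=0: a=3, p=3, q=1
  k=1: a=1, p=4, q=1
  k=2: a=8, p=35, q=9
  k=3: a=3, p=109, q=28
  k=4: a=5, p=580, q=149
  k=5: a=9, p=5329, q=1369

5329/1369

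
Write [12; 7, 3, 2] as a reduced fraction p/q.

Fold from the inside: start with 2/1.
  3 + 1/2 = 7/2
  7 + 2/7 = 51/7
  12 + 7/51 = 619/51

619/51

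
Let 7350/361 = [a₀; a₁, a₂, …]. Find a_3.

3

7350 = 20·361 + 130   →  a_0 = 20
361 = 2·130 + 101   →  a_1 = 2
130 = 1·101 + 29   →  a_2 = 1
101 = 3·29 + 14   →  a_3 = 3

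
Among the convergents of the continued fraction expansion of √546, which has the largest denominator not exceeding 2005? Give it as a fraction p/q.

32503/1391

√546 = [23; 2, 1, 2, 1, 2, 46, …] (period length 6).
Convergents:
  p_0/q_0 = 23/1
  p_1/q_1 = 47/2
  p_2/q_2 = 70/3
  p_3/q_3 = 187/8
  p_4/q_4 = 257/11
  p_5/q_5 = 701/30
  p_6/q_6 = 32503/1391
  p_7/q_7 = 65707/2812
q_6 = 1391 ≤ 2005 < 2812 = q_7, so the answer is 32503/1391.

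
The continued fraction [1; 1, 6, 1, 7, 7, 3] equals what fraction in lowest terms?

2641/1410

Using pₖ = aₖpₖ₋₁ + pₖ₋₂ and qₖ = aₖqₖ₋₁ + qₖ₋₂:
  k=0: a=1, p=1, q=1
  k=1: a=1, p=2, q=1
  k=2: a=6, p=13, q=7
  k=3: a=1, p=15, q=8
  k=4: a=7, p=118, q=63
  k=5: a=7, p=841, q=449
  k=6: a=3, p=2641, q=1410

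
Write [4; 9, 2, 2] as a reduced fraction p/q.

193/47

Fold from the inside: start with 2/1.
  2 + 1/2 = 5/2
  9 + 2/5 = 47/5
  4 + 5/47 = 193/47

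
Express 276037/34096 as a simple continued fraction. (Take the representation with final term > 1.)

276037 = 8×34096 + 3269
34096 = 10×3269 + 1406
3269 = 2×1406 + 457
1406 = 3×457 + 35
457 = 13×35 + 2
35 = 17×2 + 1
2 = 2×1 + 0  (stop)
So 276037/34096 = [8; 10, 2, 3, 13, 17, 2].

[8; 10, 2, 3, 13, 17, 2]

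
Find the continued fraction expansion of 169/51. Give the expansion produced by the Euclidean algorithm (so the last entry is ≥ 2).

169 = 3*51 + 16
51 = 3*16 + 3
16 = 5*3 + 1
3 = 3*1 + 0  (stop)
So 169/51 = [3; 3, 5, 3].

[3; 3, 5, 3]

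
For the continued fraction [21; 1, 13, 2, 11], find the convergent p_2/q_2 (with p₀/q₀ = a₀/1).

307/14

Using pₖ = aₖpₖ₋₁ + pₖ₋₂, qₖ = aₖqₖ₋₁ + qₖ₋₂ (with p₋₁=1, p₋₂=0, q₋₁=0, q₋₂=1):
  k=0: a=21, p=21, q=1
  k=1: a=1, p=22, q=1
  k=2: a=13, p=307, q=14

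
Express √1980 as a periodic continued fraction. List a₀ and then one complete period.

a₀ = ⌊√1980⌋ = 44.
With m₀=0, d₀=1 and mₖ₊₁ = dₖaₖ − mₖ, dₖ₊₁ = (n − mₖ₊₁²)/dₖ, aₖ₊₁ = ⌊(a₀+mₖ₊₁)/dₖ₊₁⌋:
  k=1: m=44, d=44, a=2
  k=2: m=44, d=1, a=88
d=1 and a=2a₀=88 at k=2, so the next step gives (m, d) = (44, 44) again — its k=1 value — and the period has length 2.

[44; 2, 88]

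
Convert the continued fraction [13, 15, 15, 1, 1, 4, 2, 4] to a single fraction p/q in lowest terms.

Fold from the inside: start with 4/1.
  2 + 1/4 = 9/4
  4 + 4/9 = 40/9
  1 + 9/40 = 49/40
  1 + 40/49 = 89/49
  15 + 49/89 = 1384/89
  15 + 89/1384 = 20849/1384
  13 + 1384/20849 = 272421/20849

272421/20849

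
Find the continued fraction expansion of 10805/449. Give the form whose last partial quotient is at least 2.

[24; 15, 2, 14]

10805 = 24*449 + 29
449 = 15*29 + 14
29 = 2*14 + 1
14 = 14*1 + 0  (stop)
So 10805/449 = [24; 15, 2, 14].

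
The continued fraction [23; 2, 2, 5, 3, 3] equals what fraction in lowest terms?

6671/285

Using pₖ = aₖpₖ₋₁ + pₖ₋₂ and qₖ = aₖqₖ₋₁ + qₖ₋₂:
  k=0: a=23, p=23, q=1
  k=1: a=2, p=47, q=2
  k=2: a=2, p=117, q=5
  k=3: a=5, p=632, q=27
  k=4: a=3, p=2013, q=86
  k=5: a=3, p=6671, q=285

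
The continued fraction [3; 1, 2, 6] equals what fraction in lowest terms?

70/19

Fold from the inside: start with 6/1.
  2 + 1/6 = 13/6
  1 + 6/13 = 19/13
  3 + 13/19 = 70/19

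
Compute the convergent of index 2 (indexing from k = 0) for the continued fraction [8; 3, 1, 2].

Using pₖ = aₖpₖ₋₁ + pₖ₋₂, qₖ = aₖqₖ₋₁ + qₖ₋₂ (with p₋₁=1, p₋₂=0, q₋₁=0, q₋₂=1):
  k=0: a=8, p=8, q=1
  k=1: a=3, p=25, q=3
  k=2: a=1, p=33, q=4

33/4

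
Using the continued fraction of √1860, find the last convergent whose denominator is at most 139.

2027/47

√1860 = [43; 7, 1, 4, 1, 7, 86, …] (period length 6).
Convergents:
  p_0/q_0 = 43/1
  p_1/q_1 = 302/7
  p_2/q_2 = 345/8
  p_3/q_3 = 1682/39
  p_4/q_4 = 2027/47
  p_5/q_5 = 15871/368
q_4 = 47 ≤ 139 < 368 = q_5, so the answer is 2027/47.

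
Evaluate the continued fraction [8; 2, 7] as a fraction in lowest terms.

Using pₖ = aₖpₖ₋₁ + pₖ₋₂ and qₖ = aₖqₖ₋₁ + qₖ₋₂:
  k=0: a=8, p=8, q=1
  k=1: a=2, p=17, q=2
  k=2: a=7, p=127, q=15

127/15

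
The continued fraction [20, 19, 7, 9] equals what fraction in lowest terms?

24564/1225

Using pₖ = aₖpₖ₋₁ + pₖ₋₂ and qₖ = aₖqₖ₋₁ + qₖ₋₂:
  k=0: a=20, p=20, q=1
  k=1: a=19, p=381, q=19
  k=2: a=7, p=2687, q=134
  k=3: a=9, p=24564, q=1225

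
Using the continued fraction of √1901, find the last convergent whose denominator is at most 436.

√1901 = [43; 1, 1, 1, 1, 86, …] (period length 5).
Convergents:
  p_0/q_0 = 43/1
  p_1/q_1 = 44/1
  p_2/q_2 = 87/2
  p_3/q_3 = 131/3
  p_4/q_4 = 218/5
  p_5/q_5 = 18879/433
  p_6/q_6 = 19097/438
q_5 = 433 ≤ 436 < 438 = q_6, so the answer is 18879/433.

18879/433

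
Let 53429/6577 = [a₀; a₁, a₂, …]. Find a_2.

11

53429 = 8·6577 + 813   →  a_0 = 8
6577 = 8·813 + 73   →  a_1 = 8
813 = 11·73 + 10   →  a_2 = 11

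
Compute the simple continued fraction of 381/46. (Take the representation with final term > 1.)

381 = 8×46 + 13
46 = 3×13 + 7
13 = 1×7 + 6
7 = 1×6 + 1
6 = 6×1 + 0  (stop)
So 381/46 = [8; 3, 1, 1, 6].

[8; 3, 1, 1, 6]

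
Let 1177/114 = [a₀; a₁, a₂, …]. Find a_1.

3

1177 = 10·114 + 37   →  a_0 = 10
114 = 3·37 + 3   →  a_1 = 3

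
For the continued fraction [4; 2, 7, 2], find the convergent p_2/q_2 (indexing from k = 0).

67/15

Using pₖ = aₖpₖ₋₁ + pₖ₋₂, qₖ = aₖqₖ₋₁ + qₖ₋₂ (with p₋₁=1, p₋₂=0, q₋₁=0, q₋₂=1):
  k=0: a=4, p=4, q=1
  k=1: a=2, p=9, q=2
  k=2: a=7, p=67, q=15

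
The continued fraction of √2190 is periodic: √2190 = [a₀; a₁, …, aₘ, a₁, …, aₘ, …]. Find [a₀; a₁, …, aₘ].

a₀ = ⌊√2190⌋ = 46.

[46; 1, 3, 1, 14, 1, 3, 1, 92]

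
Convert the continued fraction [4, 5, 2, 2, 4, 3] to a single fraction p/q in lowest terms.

Using pₖ = aₖpₖ₋₁ + pₖ₋₂ and qₖ = aₖqₖ₋₁ + qₖ₋₂:
  k=0: a=4, p=4, q=1
  k=1: a=5, p=21, q=5
  k=2: a=2, p=46, q=11
  k=3: a=2, p=113, q=27
  k=4: a=4, p=498, q=119
  k=5: a=3, p=1607, q=384

1607/384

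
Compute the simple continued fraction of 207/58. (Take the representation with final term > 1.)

[3; 1, 1, 3, 8]

207 = 3·58 + 33
58 = 1·33 + 25
33 = 1·25 + 8
25 = 3·8 + 1
8 = 8·1 + 0  (stop)
So 207/58 = [3; 1, 1, 3, 8].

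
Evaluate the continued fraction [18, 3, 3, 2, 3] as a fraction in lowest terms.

Fold from the inside: start with 3/1.
  2 + 1/3 = 7/3
  3 + 3/7 = 24/7
  3 + 7/24 = 79/24
  18 + 24/79 = 1446/79

1446/79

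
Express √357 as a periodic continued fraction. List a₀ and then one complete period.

a₀ = ⌊√357⌋ = 18.
With m₀=0, d₀=1 and mₖ₊₁ = dₖaₖ − mₖ, dₖ₊₁ = (n − mₖ₊₁²)/dₖ, aₖ₊₁ = ⌊(a₀+mₖ₊₁)/dₖ₊₁⌋:
  k=1: m=18, d=33, a=1
  k=2: m=15, d=4, a=8
  k=3: m=17, d=17, a=2
  k=4: m=17, d=4, a=8
  k=5: m=15, d=33, a=1
  k=6: m=18, d=1, a=36
d=1 and a=2a₀=36 at k=6, so the next step gives (m, d) = (18, 33) again — its k=1 value — and the period has length 6.

[18; 1, 8, 2, 8, 1, 36]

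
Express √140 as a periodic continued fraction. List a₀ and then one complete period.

[11; 1, 4, 1, 22]

a₀ = ⌊√140⌋ = 11.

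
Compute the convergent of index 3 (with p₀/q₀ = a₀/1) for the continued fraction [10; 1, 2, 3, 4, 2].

Using pₖ = aₖpₖ₋₁ + pₖ₋₂, qₖ = aₖqₖ₋₁ + qₖ₋₂ (with p₋₁=1, p₋₂=0, q₋₁=0, q₋₂=1):
  k=0: a=10, p=10, q=1
  k=1: a=1, p=11, q=1
  k=2: a=2, p=32, q=3
  k=3: a=3, p=107, q=10

107/10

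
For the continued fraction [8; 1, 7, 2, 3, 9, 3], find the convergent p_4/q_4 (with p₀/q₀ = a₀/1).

Using pₖ = aₖpₖ₋₁ + pₖ₋₂, qₖ = aₖqₖ₋₁ + qₖ₋₂ (with p₋₁=1, p₋₂=0, q₋₁=0, q₋₂=1):
  k=0: a=8, p=8, q=1
  k=1: a=1, p=9, q=1
  k=2: a=7, p=71, q=8
  k=3: a=2, p=151, q=17
  k=4: a=3, p=524, q=59

524/59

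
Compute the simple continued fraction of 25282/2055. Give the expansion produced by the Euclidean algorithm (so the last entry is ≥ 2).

25282 = 12*2055 + 622
2055 = 3*622 + 189
622 = 3*189 + 55
189 = 3*55 + 24
55 = 2*24 + 7
24 = 3*7 + 3
7 = 2*3 + 1
3 = 3*1 + 0  (stop)
So 25282/2055 = [12; 3, 3, 3, 2, 3, 2, 3].

[12; 3, 3, 3, 2, 3, 2, 3]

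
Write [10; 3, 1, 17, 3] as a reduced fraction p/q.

2225/217

Fold from the inside: start with 3/1.
  17 + 1/3 = 52/3
  1 + 3/52 = 55/52
  3 + 52/55 = 217/55
  10 + 55/217 = 2225/217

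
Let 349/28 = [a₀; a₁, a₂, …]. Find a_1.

2

349 = 12·28 + 13   →  a_0 = 12
28 = 2·13 + 2   →  a_1 = 2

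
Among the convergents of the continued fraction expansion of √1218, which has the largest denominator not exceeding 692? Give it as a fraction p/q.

24046/689

√1218 = [34; 1, 8, 1, 68, …] (period length 4).
Convergents:
  p_0/q_0 = 34/1
  p_1/q_1 = 35/1
  p_2/q_2 = 314/9
  p_3/q_3 = 349/10
  p_4/q_4 = 24046/689
  p_5/q_5 = 24395/699
q_4 = 689 ≤ 692 < 699 = q_5, so the answer is 24046/689.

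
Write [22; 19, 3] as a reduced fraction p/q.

Using pₖ = aₖpₖ₋₁ + pₖ₋₂ and qₖ = aₖqₖ₋₁ + qₖ₋₂:
  k=0: a=22, p=22, q=1
  k=1: a=19, p=419, q=19
  k=2: a=3, p=1279, q=58

1279/58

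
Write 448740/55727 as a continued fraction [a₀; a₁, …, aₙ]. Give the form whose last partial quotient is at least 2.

448740 = 8×55727 + 2924
55727 = 19×2924 + 171
2924 = 17×171 + 17
171 = 10×17 + 1
17 = 17×1 + 0  (stop)
So 448740/55727 = [8; 19, 17, 10, 17].

[8; 19, 17, 10, 17]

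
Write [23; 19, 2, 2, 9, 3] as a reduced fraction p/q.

65305/2833

Using pₖ = aₖpₖ₋₁ + pₖ₋₂ and qₖ = aₖqₖ₋₁ + qₖ₋₂:
  k=0: a=23, p=23, q=1
  k=1: a=19, p=438, q=19
  k=2: a=2, p=899, q=39
  k=3: a=2, p=2236, q=97
  k=4: a=9, p=21023, q=912
  k=5: a=3, p=65305, q=2833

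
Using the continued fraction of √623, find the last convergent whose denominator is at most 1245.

30551/1224

√623 = [24; 1, 23, 1, 48, …] (period length 4).
Convergents:
  p_0/q_0 = 24/1
  p_1/q_1 = 25/1
  p_2/q_2 = 599/24
  p_3/q_3 = 624/25
  p_4/q_4 = 30551/1224
  p_5/q_5 = 31175/1249
q_4 = 1224 ≤ 1245 < 1249 = q_5, so the answer is 30551/1224.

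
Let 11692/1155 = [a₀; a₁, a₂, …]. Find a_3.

11692 = 10·1155 + 142   →  a_0 = 10
1155 = 8·142 + 19   →  a_1 = 8
142 = 7·19 + 9   →  a_2 = 7
19 = 2·9 + 1   →  a_3 = 2

2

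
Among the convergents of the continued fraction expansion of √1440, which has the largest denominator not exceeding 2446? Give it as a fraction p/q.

54758/1443

√1440 = [37; 1, 17, 1, 74, …] (period length 4).
Convergents:
  p_0/q_0 = 37/1
  p_1/q_1 = 38/1
  p_2/q_2 = 683/18
  p_3/q_3 = 721/19
  p_4/q_4 = 54037/1424
  p_5/q_5 = 54758/1443
  p_6/q_6 = 984923/25955
q_5 = 1443 ≤ 2446 < 25955 = q_6, so the answer is 54758/1443.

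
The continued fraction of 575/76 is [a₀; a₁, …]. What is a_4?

575 = 7·76 + 43   →  a_0 = 7
76 = 1·43 + 33   →  a_1 = 1
43 = 1·33 + 10   →  a_2 = 1
33 = 3·10 + 3   →  a_3 = 3
10 = 3·3 + 1   →  a_4 = 3

3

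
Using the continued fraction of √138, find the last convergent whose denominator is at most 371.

3301/281

√138 = [11; 1, 2, 1, 22, …] (period length 4).
Convergents:
  p_0/q_0 = 11/1
  p_1/q_1 = 12/1
  p_2/q_2 = 35/3
  p_3/q_3 = 47/4
  p_4/q_4 = 1069/91
  p_5/q_5 = 1116/95
  p_6/q_6 = 3301/281
  p_7/q_7 = 4417/376
q_6 = 281 ≤ 371 < 376 = q_7, so the answer is 3301/281.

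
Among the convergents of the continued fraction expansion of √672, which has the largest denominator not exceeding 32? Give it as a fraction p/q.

337/13

√672 = [25; 1, 11, 1, 50, …] (period length 4).
Convergents:
  p_0/q_0 = 25/1
  p_1/q_1 = 26/1
  p_2/q_2 = 311/12
  p_3/q_3 = 337/13
  p_4/q_4 = 17161/662
q_3 = 13 ≤ 32 < 662 = q_4, so the answer is 337/13.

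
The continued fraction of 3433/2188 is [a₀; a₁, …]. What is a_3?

3433 = 1·2188 + 1245   →  a_0 = 1
2188 = 1·1245 + 943   →  a_1 = 1
1245 = 1·943 + 302   →  a_2 = 1
943 = 3·302 + 37   →  a_3 = 3

3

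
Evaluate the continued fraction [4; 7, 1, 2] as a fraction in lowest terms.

Using pₖ = aₖpₖ₋₁ + pₖ₋₂ and qₖ = aₖqₖ₋₁ + qₖ₋₂:
  k=0: a=4, p=4, q=1
  k=1: a=7, p=29, q=7
  k=2: a=1, p=33, q=8
  k=3: a=2, p=95, q=23

95/23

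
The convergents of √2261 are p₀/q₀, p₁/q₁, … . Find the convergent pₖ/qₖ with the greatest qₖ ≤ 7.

95/2

√2261 = [47; 1, 1, 4, 1, 1, 94, …] (period length 6).
Convergents:
  p_0/q_0 = 47/1
  p_1/q_1 = 48/1
  p_2/q_2 = 95/2
  p_3/q_3 = 428/9
q_2 = 2 ≤ 7 < 9 = q_3, so the answer is 95/2.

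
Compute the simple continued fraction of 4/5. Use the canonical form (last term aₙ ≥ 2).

4 = 0×5 + 4
5 = 1×4 + 1
4 = 4×1 + 0  (stop)
So 4/5 = [0; 1, 4].

[0; 1, 4]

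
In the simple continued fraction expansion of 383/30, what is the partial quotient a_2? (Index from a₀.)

3

383 = 12·30 + 23   →  a_0 = 12
30 = 1·23 + 7   →  a_1 = 1
23 = 3·7 + 2   →  a_2 = 3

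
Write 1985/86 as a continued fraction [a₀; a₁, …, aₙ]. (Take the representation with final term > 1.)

[23; 12, 3, 2]

1985 = 23*86 + 7
86 = 12*7 + 2
7 = 3*2 + 1
2 = 2*1 + 0  (stop)
So 1985/86 = [23; 12, 3, 2].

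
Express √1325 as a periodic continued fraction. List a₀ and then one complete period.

[36; 2, 2, 72]

a₀ = ⌊√1325⌋ = 36.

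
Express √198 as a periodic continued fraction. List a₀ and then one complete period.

a₀ = ⌊√198⌋ = 14.
With m₀=0, d₀=1 and mₖ₊₁ = dₖaₖ − mₖ, dₖ₊₁ = (n − mₖ₊₁²)/dₖ, aₖ₊₁ = ⌊(a₀+mₖ₊₁)/dₖ₊₁⌋:
  k=1: m=14, d=2, a=14
  k=2: m=14, d=1, a=28
d=1 and a=2a₀=28 at k=2, so the next step gives (m, d) = (14, 2) again — its k=1 value — and the period has length 2.

[14; 14, 28]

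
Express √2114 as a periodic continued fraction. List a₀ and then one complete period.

[45; 1, 44, 1, 90]

a₀ = ⌊√2114⌋ = 45.
With m₀=0, d₀=1 and mₖ₊₁ = dₖaₖ − mₖ, dₖ₊₁ = (n − mₖ₊₁²)/dₖ, aₖ₊₁ = ⌊(a₀+mₖ₊₁)/dₖ₊₁⌋:
  k=1: m=45, d=89, a=1
  k=2: m=44, d=2, a=44
  k=3: m=44, d=89, a=1
  k=4: m=45, d=1, a=90
d=1 and a=2a₀=90 at k=4, so the next step gives (m, d) = (45, 89) again — its k=1 value — and the period has length 4.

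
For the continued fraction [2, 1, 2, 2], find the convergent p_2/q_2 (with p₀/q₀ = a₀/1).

Using pₖ = aₖpₖ₋₁ + pₖ₋₂, qₖ = aₖqₖ₋₁ + qₖ₋₂ (with p₋₁=1, p₋₂=0, q₋₁=0, q₋₂=1):
  k=0: a=2, p=2, q=1
  k=1: a=1, p=3, q=1
  k=2: a=2, p=8, q=3

8/3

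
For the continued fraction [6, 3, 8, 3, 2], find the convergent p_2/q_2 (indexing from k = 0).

158/25

Using pₖ = aₖpₖ₋₁ + pₖ₋₂, qₖ = aₖqₖ₋₁ + qₖ₋₂ (with p₋₁=1, p₋₂=0, q₋₁=0, q₋₂=1):
  k=0: a=6, p=6, q=1
  k=1: a=3, p=19, q=3
  k=2: a=8, p=158, q=25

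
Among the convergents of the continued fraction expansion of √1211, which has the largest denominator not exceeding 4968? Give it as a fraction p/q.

√1211 = [34; 1, 3, 1, 68, …] (period length 4).
Convergents:
  p_0/q_0 = 34/1
  p_1/q_1 = 35/1
  p_2/q_2 = 139/4
  p_3/q_3 = 174/5
  p_4/q_4 = 11971/344
  p_5/q_5 = 12145/349
  p_6/q_6 = 48406/1391
  p_7/q_7 = 60551/1740
  p_8/q_8 = 4165874/119711
q_7 = 1740 ≤ 4968 < 119711 = q_8, so the answer is 60551/1740.

60551/1740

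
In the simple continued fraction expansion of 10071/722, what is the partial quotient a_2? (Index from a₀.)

18

10071 = 13·722 + 685   →  a_0 = 13
722 = 1·685 + 37   →  a_1 = 1
685 = 18·37 + 19   →  a_2 = 18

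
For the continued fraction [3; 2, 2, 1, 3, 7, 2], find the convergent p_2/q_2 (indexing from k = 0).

Using pₖ = aₖpₖ₋₁ + pₖ₋₂, qₖ = aₖqₖ₋₁ + qₖ₋₂ (with p₋₁=1, p₋₂=0, q₋₁=0, q₋₂=1):
  k=0: a=3, p=3, q=1
  k=1: a=2, p=7, q=2
  k=2: a=2, p=17, q=5

17/5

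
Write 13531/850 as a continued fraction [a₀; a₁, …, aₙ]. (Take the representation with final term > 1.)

[15; 1, 11, 3, 7, 3]

13531 = 15*850 + 781
850 = 1*781 + 69
781 = 11*69 + 22
69 = 3*22 + 3
22 = 7*3 + 1
3 = 3*1 + 0  (stop)
So 13531/850 = [15; 1, 11, 3, 7, 3].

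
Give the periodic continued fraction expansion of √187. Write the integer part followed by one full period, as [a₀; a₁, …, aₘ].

a₀ = ⌊√187⌋ = 13.

[13; 1, 2, 13, 2, 1, 26]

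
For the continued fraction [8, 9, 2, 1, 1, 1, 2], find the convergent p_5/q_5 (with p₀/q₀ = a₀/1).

Using pₖ = aₖpₖ₋₁ + pₖ₋₂, qₖ = aₖqₖ₋₁ + qₖ₋₂ (with p₋₁=1, p₋₂=0, q₋₁=0, q₋₂=1):
  k=0: a=8, p=8, q=1
  k=1: a=9, p=73, q=9
  k=2: a=2, p=154, q=19
  k=3: a=1, p=227, q=28
  k=4: a=1, p=381, q=47
  k=5: a=1, p=608, q=75

608/75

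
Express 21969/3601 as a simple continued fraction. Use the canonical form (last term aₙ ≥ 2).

[6; 9, 1, 11, 1, 1, 14]

21969 = 6*3601 + 363
3601 = 9*363 + 334
363 = 1*334 + 29
334 = 11*29 + 15
29 = 1*15 + 14
15 = 1*14 + 1
14 = 14*1 + 0  (stop)
So 21969/3601 = [6; 9, 1, 11, 1, 1, 14].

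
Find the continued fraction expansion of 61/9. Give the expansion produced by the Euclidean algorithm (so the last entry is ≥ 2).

61 = 6*9 + 7
9 = 1*7 + 2
7 = 3*2 + 1
2 = 2*1 + 0  (stop)
So 61/9 = [6; 1, 3, 2].

[6; 1, 3, 2]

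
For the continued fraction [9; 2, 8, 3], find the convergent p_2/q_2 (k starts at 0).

161/17

Using pₖ = aₖpₖ₋₁ + pₖ₋₂, qₖ = aₖqₖ₋₁ + qₖ₋₂ (with p₋₁=1, p₋₂=0, q₋₁=0, q₋₂=1):
  k=0: a=9, p=9, q=1
  k=1: a=2, p=19, q=2
  k=2: a=8, p=161, q=17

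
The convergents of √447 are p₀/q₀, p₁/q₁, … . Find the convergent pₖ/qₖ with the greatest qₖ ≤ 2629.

√447 = [21; 7, 42, …] (period length 2).
Convergents:
  p_0/q_0 = 21/1
  p_1/q_1 = 148/7
  p_2/q_2 = 6237/295
  p_3/q_3 = 43807/2072
  p_4/q_4 = 1846131/87319
q_3 = 2072 ≤ 2629 < 87319 = q_4, so the answer is 43807/2072.

43807/2072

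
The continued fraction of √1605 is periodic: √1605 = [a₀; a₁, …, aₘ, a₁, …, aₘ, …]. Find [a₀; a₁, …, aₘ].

[40; 16, 80]

a₀ = ⌊√1605⌋ = 40.
With m₀=0, d₀=1 and mₖ₊₁ = dₖaₖ − mₖ, dₖ₊₁ = (n − mₖ₊₁²)/dₖ, aₖ₊₁ = ⌊(a₀+mₖ₊₁)/dₖ₊₁⌋:
  k=1: m=40, d=5, a=16
  k=2: m=40, d=1, a=80
d=1 and a=2a₀=80 at k=2, so the next step gives (m, d) = (40, 5) again — its k=1 value — and the period has length 2.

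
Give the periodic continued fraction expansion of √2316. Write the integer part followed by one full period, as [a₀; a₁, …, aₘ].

[48; 8, 96]

a₀ = ⌊√2316⌋ = 48.
With m₀=0, d₀=1 and mₖ₊₁ = dₖaₖ − mₖ, dₖ₊₁ = (n − mₖ₊₁²)/dₖ, aₖ₊₁ = ⌊(a₀+mₖ₊₁)/dₖ₊₁⌋:
  k=1: m=48, d=12, a=8
  k=2: m=48, d=1, a=96
d=1 and a=2a₀=96 at k=2, so the next step gives (m, d) = (48, 12) again — its k=1 value — and the period has length 2.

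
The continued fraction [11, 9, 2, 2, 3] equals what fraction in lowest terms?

Fold from the inside: start with 3/1.
  2 + 1/3 = 7/3
  2 + 3/7 = 17/7
  9 + 7/17 = 160/17
  11 + 17/160 = 1777/160

1777/160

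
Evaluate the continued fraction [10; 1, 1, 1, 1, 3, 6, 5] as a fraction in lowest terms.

6186/583

Fold from the inside: start with 5/1.
  6 + 1/5 = 31/5
  3 + 5/31 = 98/31
  1 + 31/98 = 129/98
  1 + 98/129 = 227/129
  1 + 129/227 = 356/227
  1 + 227/356 = 583/356
  10 + 356/583 = 6186/583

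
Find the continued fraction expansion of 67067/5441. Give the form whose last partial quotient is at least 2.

[12; 3, 15, 3, 3, 5, 2]

67067 = 12·5441 + 1775
5441 = 3·1775 + 116
1775 = 15·116 + 35
116 = 3·35 + 11
35 = 3·11 + 2
11 = 5·2 + 1
2 = 2·1 + 0  (stop)
So 67067/5441 = [12; 3, 15, 3, 3, 5, 2].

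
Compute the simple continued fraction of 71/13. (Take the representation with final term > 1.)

[5; 2, 6]

71 = 5*13 + 6
13 = 2*6 + 1
6 = 6*1 + 0  (stop)
So 71/13 = [5; 2, 6].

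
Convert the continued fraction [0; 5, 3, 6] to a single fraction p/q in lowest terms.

19/101

Using pₖ = aₖpₖ₋₁ + pₖ₋₂ and qₖ = aₖqₖ₋₁ + qₖ₋₂:
  k=0: a=0, p=0, q=1
  k=1: a=5, p=1, q=5
  k=2: a=3, p=3, q=16
  k=3: a=6, p=19, q=101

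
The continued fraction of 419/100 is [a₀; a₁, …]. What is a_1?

419 = 4·100 + 19   →  a_0 = 4
100 = 5·19 + 5   →  a_1 = 5

5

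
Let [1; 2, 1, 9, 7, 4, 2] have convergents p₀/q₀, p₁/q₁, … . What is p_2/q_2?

Using pₖ = aₖpₖ₋₁ + pₖ₋₂, qₖ = aₖqₖ₋₁ + qₖ₋₂ (with p₋₁=1, p₋₂=0, q₋₁=0, q₋₂=1):
  k=0: a=1, p=1, q=1
  k=1: a=2, p=3, q=2
  k=2: a=1, p=4, q=3

4/3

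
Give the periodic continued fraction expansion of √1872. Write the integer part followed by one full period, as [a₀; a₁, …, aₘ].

a₀ = ⌊√1872⌋ = 43.
With m₀=0, d₀=1 and mₖ₊₁ = dₖaₖ − mₖ, dₖ₊₁ = (n − mₖ₊₁²)/dₖ, aₖ₊₁ = ⌊(a₀+mₖ₊₁)/dₖ₊₁⌋:
  k=1: m=43, d=23, a=3
  k=2: m=26, d=52, a=1
  k=3: m=26, d=23, a=3
  k=4: m=43, d=1, a=86
d=1 and a=2a₀=86 at k=4, so the next step gives (m, d) = (43, 23) again — its k=1 value — and the period has length 4.

[43; 3, 1, 3, 86]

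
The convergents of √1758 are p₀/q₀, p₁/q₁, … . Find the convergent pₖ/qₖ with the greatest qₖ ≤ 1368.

49266/1175

√1758 = [41; 1, 12, 1, 82, …] (period length 4).
Convergents:
  p_0/q_0 = 41/1
  p_1/q_1 = 42/1
  p_2/q_2 = 545/13
  p_3/q_3 = 587/14
  p_4/q_4 = 48679/1161
  p_5/q_5 = 49266/1175
  p_6/q_6 = 639871/15261
q_5 = 1175 ≤ 1368 < 15261 = q_6, so the answer is 49266/1175.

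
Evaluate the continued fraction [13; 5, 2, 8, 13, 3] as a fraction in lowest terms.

Using pₖ = aₖpₖ₋₁ + pₖ₋₂ and qₖ = aₖqₖ₋₁ + qₖ₋₂:
  k=0: a=13, p=13, q=1
  k=1: a=5, p=66, q=5
  k=2: a=2, p=145, q=11
  k=3: a=8, p=1226, q=93
  k=4: a=13, p=16083, q=1220
  k=5: a=3, p=49475, q=3753

49475/3753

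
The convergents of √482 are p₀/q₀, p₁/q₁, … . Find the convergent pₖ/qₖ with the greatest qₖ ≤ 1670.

21230/967

√482 = [21; 1, 20, 1, 42, …] (period length 4).
Convergents:
  p_0/q_0 = 21/1
  p_1/q_1 = 22/1
  p_2/q_2 = 461/21
  p_3/q_3 = 483/22
  p_4/q_4 = 20747/945
  p_5/q_5 = 21230/967
  p_6/q_6 = 445347/20285
q_5 = 967 ≤ 1670 < 20285 = q_6, so the answer is 21230/967.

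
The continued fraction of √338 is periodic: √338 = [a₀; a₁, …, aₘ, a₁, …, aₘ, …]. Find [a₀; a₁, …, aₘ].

[18; 2, 1, 1, 2, 36]

a₀ = ⌊√338⌋ = 18.
With m₀=0, d₀=1 and mₖ₊₁ = dₖaₖ − mₖ, dₖ₊₁ = (n − mₖ₊₁²)/dₖ, aₖ₊₁ = ⌊(a₀+mₖ₊₁)/dₖ₊₁⌋:
  k=1: m=18, d=14, a=2
  k=2: m=10, d=17, a=1
  k=3: m=7, d=17, a=1
  k=4: m=10, d=14, a=2
  k=5: m=18, d=1, a=36
d=1 and a=2a₀=36 at k=5, so the next step gives (m, d) = (18, 14) again — its k=1 value — and the period has length 5.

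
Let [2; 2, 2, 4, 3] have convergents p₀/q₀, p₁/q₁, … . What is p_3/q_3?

Using pₖ = aₖpₖ₋₁ + pₖ₋₂, qₖ = aₖqₖ₋₁ + qₖ₋₂ (with p₋₁=1, p₋₂=0, q₋₁=0, q₋₂=1):
  k=0: a=2, p=2, q=1
  k=1: a=2, p=5, q=2
  k=2: a=2, p=12, q=5
  k=3: a=4, p=53, q=22

53/22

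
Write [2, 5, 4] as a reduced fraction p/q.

Fold from the inside: start with 4/1.
  5 + 1/4 = 21/4
  2 + 4/21 = 46/21

46/21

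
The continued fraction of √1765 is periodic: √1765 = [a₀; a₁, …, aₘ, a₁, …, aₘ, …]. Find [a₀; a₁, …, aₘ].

a₀ = ⌊√1765⌋ = 42.
With m₀=0, d₀=1 and mₖ₊₁ = dₖaₖ − mₖ, dₖ₊₁ = (n − mₖ₊₁²)/dₖ, aₖ₊₁ = ⌊(a₀+mₖ₊₁)/dₖ₊₁⌋:
  k=1: m=42, d=1, a=84
d=1 and a=2a₀=84 at k=1, so the next step gives (m, d) = (42, 1) again — its k=1 value — and the period has length 1.

[42; 84]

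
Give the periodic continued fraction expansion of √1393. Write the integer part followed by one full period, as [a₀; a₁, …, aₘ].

a₀ = ⌊√1393⌋ = 37.
With m₀=0, d₀=1 and mₖ₊₁ = dₖaₖ − mₖ, dₖ₊₁ = (n − mₖ₊₁²)/dₖ, aₖ₊₁ = ⌊(a₀+mₖ₊₁)/dₖ₊₁⌋:
  k=1: m=37, d=24, a=3
  k=2: m=35, d=7, a=10
  k=3: m=35, d=24, a=3
  k=4: m=37, d=1, a=74
d=1 and a=2a₀=74 at k=4, so the next step gives (m, d) = (37, 24) again — its k=1 value — and the period has length 4.

[37; 3, 10, 3, 74]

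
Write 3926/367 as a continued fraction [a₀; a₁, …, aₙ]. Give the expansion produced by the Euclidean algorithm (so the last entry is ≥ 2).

[10; 1, 2, 3, 3, 1, 3, 2]

3926 = 10*367 + 256
367 = 1*256 + 111
256 = 2*111 + 34
111 = 3*34 + 9
34 = 3*9 + 7
9 = 1*7 + 2
7 = 3*2 + 1
2 = 2*1 + 0  (stop)
So 3926/367 = [10; 1, 2, 3, 3, 1, 3, 2].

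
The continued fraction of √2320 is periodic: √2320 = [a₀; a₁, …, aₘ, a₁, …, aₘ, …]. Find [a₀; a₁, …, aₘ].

a₀ = ⌊√2320⌋ = 48.
With m₀=0, d₀=1 and mₖ₊₁ = dₖaₖ − mₖ, dₖ₊₁ = (n − mₖ₊₁²)/dₖ, aₖ₊₁ = ⌊(a₀+mₖ₊₁)/dₖ₊₁⌋:
  k=1: m=48, d=16, a=6
  k=2: m=48, d=1, a=96
d=1 and a=2a₀=96 at k=2, so the next step gives (m, d) = (48, 16) again — its k=1 value — and the period has length 2.

[48; 6, 96]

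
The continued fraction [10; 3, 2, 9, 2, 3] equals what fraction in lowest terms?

Using pₖ = aₖpₖ₋₁ + pₖ₋₂ and qₖ = aₖqₖ₋₁ + qₖ₋₂:
  k=0: a=10, p=10, q=1
  k=1: a=3, p=31, q=3
  k=2: a=2, p=72, q=7
  k=3: a=9, p=679, q=66
  k=4: a=2, p=1430, q=139
  k=5: a=3, p=4969, q=483

4969/483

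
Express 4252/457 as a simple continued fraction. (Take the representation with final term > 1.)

[9; 3, 3, 2, 9, 2]

4252 = 9·457 + 139
457 = 3·139 + 40
139 = 3·40 + 19
40 = 2·19 + 2
19 = 9·2 + 1
2 = 2·1 + 0  (stop)
So 4252/457 = [9; 3, 3, 2, 9, 2].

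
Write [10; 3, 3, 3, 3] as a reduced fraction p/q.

Using pₖ = aₖpₖ₋₁ + pₖ₋₂ and qₖ = aₖqₖ₋₁ + qₖ₋₂:
  k=0: a=10, p=10, q=1
  k=1: a=3, p=31, q=3
  k=2: a=3, p=103, q=10
  k=3: a=3, p=340, q=33
  k=4: a=3, p=1123, q=109

1123/109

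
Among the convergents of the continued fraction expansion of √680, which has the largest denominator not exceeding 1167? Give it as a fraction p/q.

17654/677

√680 = [26; 13, 52, …] (period length 2).
Convergents:
  p_0/q_0 = 26/1
  p_1/q_1 = 339/13
  p_2/q_2 = 17654/677
  p_3/q_3 = 229841/8814
q_2 = 677 ≤ 1167 < 8814 = q_3, so the answer is 17654/677.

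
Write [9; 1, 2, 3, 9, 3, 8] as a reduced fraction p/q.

23326/2405

Fold from the inside: start with 8/1.
  3 + 1/8 = 25/8
  9 + 8/25 = 233/25
  3 + 25/233 = 724/233
  2 + 233/724 = 1681/724
  1 + 724/1681 = 2405/1681
  9 + 1681/2405 = 23326/2405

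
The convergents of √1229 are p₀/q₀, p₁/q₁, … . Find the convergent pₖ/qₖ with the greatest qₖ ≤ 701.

√1229 = [35; 17, 1, 1, 17, 70, …] (period length 5).
Convergents:
  p_0/q_0 = 35/1
  p_1/q_1 = 596/17
  p_2/q_2 = 631/18
  p_3/q_3 = 1227/35
  p_4/q_4 = 21490/613
  p_5/q_5 = 1505527/42945
q_4 = 613 ≤ 701 < 42945 = q_5, so the answer is 21490/613.

21490/613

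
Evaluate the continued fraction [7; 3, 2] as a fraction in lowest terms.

51/7

Using pₖ = aₖpₖ₋₁ + pₖ₋₂ and qₖ = aₖqₖ₋₁ + qₖ₋₂:
  k=0: a=7, p=7, q=1
  k=1: a=3, p=22, q=3
  k=2: a=2, p=51, q=7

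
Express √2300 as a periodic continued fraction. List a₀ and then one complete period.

[47; 1, 22, 1, 94]

a₀ = ⌊√2300⌋ = 47.
With m₀=0, d₀=1 and mₖ₊₁ = dₖaₖ − mₖ, dₖ₊₁ = (n − mₖ₊₁²)/dₖ, aₖ₊₁ = ⌊(a₀+mₖ₊₁)/dₖ₊₁⌋:
  k=1: m=47, d=91, a=1
  k=2: m=44, d=4, a=22
  k=3: m=44, d=91, a=1
  k=4: m=47, d=1, a=94
d=1 and a=2a₀=94 at k=4, so the next step gives (m, d) = (47, 91) again — its k=1 value — and the period has length 4.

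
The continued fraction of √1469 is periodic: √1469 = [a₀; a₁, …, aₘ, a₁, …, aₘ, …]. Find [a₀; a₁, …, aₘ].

a₀ = ⌊√1469⌋ = 38.

[38; 3, 18, 1, 4, 1, 18, 3, 76]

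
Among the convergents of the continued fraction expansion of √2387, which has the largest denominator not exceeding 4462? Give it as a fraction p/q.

200460/4103

√2387 = [48; 1, 5, 1, 96, …] (period length 4).
Convergents:
  p_0/q_0 = 48/1
  p_1/q_1 = 49/1
  p_2/q_2 = 293/6
  p_3/q_3 = 342/7
  p_4/q_4 = 33125/678
  p_5/q_5 = 33467/685
  p_6/q_6 = 200460/4103
  p_7/q_7 = 233927/4788
q_6 = 4103 ≤ 4462 < 4788 = q_7, so the answer is 200460/4103.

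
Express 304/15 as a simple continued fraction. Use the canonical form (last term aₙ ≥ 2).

[20; 3, 1, 3]

304 = 20·15 + 4
15 = 3·4 + 3
4 = 1·3 + 1
3 = 3·1 + 0  (stop)
So 304/15 = [20; 3, 1, 3].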